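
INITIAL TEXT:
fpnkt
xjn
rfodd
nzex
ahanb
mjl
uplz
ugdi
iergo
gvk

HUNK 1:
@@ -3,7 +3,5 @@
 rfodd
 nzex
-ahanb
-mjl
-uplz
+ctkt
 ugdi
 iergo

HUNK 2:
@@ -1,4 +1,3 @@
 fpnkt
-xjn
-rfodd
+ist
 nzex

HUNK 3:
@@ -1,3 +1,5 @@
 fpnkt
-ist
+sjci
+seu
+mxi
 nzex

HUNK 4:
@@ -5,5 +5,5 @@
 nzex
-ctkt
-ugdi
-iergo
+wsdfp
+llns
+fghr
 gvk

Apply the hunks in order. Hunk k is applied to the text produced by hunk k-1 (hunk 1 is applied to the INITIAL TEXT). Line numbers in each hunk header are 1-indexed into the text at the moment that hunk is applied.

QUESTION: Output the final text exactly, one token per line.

Hunk 1: at line 3 remove [ahanb,mjl,uplz] add [ctkt] -> 8 lines: fpnkt xjn rfodd nzex ctkt ugdi iergo gvk
Hunk 2: at line 1 remove [xjn,rfodd] add [ist] -> 7 lines: fpnkt ist nzex ctkt ugdi iergo gvk
Hunk 3: at line 1 remove [ist] add [sjci,seu,mxi] -> 9 lines: fpnkt sjci seu mxi nzex ctkt ugdi iergo gvk
Hunk 4: at line 5 remove [ctkt,ugdi,iergo] add [wsdfp,llns,fghr] -> 9 lines: fpnkt sjci seu mxi nzex wsdfp llns fghr gvk

Answer: fpnkt
sjci
seu
mxi
nzex
wsdfp
llns
fghr
gvk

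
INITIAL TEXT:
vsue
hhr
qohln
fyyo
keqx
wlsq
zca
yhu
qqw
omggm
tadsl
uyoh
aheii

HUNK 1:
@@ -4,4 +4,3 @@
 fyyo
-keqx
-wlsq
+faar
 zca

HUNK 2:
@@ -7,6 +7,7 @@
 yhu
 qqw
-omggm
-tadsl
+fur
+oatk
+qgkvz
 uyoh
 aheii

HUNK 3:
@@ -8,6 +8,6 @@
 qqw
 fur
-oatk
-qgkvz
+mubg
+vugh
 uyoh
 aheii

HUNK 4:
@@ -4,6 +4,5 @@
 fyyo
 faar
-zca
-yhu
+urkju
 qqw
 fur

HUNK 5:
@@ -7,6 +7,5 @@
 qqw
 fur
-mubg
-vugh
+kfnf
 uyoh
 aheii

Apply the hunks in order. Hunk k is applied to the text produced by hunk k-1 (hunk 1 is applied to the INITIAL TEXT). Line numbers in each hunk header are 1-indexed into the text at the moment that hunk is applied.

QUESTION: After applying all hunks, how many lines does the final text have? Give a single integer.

Answer: 11

Derivation:
Hunk 1: at line 4 remove [keqx,wlsq] add [faar] -> 12 lines: vsue hhr qohln fyyo faar zca yhu qqw omggm tadsl uyoh aheii
Hunk 2: at line 7 remove [omggm,tadsl] add [fur,oatk,qgkvz] -> 13 lines: vsue hhr qohln fyyo faar zca yhu qqw fur oatk qgkvz uyoh aheii
Hunk 3: at line 8 remove [oatk,qgkvz] add [mubg,vugh] -> 13 lines: vsue hhr qohln fyyo faar zca yhu qqw fur mubg vugh uyoh aheii
Hunk 4: at line 4 remove [zca,yhu] add [urkju] -> 12 lines: vsue hhr qohln fyyo faar urkju qqw fur mubg vugh uyoh aheii
Hunk 5: at line 7 remove [mubg,vugh] add [kfnf] -> 11 lines: vsue hhr qohln fyyo faar urkju qqw fur kfnf uyoh aheii
Final line count: 11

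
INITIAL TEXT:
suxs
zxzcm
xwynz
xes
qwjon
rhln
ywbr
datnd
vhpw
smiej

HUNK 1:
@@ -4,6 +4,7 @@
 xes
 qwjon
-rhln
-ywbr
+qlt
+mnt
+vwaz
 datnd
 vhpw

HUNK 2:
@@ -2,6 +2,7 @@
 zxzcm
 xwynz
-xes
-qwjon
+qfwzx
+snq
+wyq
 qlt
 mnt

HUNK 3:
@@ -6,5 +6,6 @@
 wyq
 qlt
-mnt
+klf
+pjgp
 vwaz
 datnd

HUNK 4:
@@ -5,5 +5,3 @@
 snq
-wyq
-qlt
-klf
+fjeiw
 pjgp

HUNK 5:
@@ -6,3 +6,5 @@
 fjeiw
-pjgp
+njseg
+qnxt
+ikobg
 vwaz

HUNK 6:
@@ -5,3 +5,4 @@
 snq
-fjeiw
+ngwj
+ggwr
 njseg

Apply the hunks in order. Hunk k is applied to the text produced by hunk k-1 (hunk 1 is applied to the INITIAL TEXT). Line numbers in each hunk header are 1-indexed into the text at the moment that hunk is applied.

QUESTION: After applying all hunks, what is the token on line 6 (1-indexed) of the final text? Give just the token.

Answer: ngwj

Derivation:
Hunk 1: at line 4 remove [rhln,ywbr] add [qlt,mnt,vwaz] -> 11 lines: suxs zxzcm xwynz xes qwjon qlt mnt vwaz datnd vhpw smiej
Hunk 2: at line 2 remove [xes,qwjon] add [qfwzx,snq,wyq] -> 12 lines: suxs zxzcm xwynz qfwzx snq wyq qlt mnt vwaz datnd vhpw smiej
Hunk 3: at line 6 remove [mnt] add [klf,pjgp] -> 13 lines: suxs zxzcm xwynz qfwzx snq wyq qlt klf pjgp vwaz datnd vhpw smiej
Hunk 4: at line 5 remove [wyq,qlt,klf] add [fjeiw] -> 11 lines: suxs zxzcm xwynz qfwzx snq fjeiw pjgp vwaz datnd vhpw smiej
Hunk 5: at line 6 remove [pjgp] add [njseg,qnxt,ikobg] -> 13 lines: suxs zxzcm xwynz qfwzx snq fjeiw njseg qnxt ikobg vwaz datnd vhpw smiej
Hunk 6: at line 5 remove [fjeiw] add [ngwj,ggwr] -> 14 lines: suxs zxzcm xwynz qfwzx snq ngwj ggwr njseg qnxt ikobg vwaz datnd vhpw smiej
Final line 6: ngwj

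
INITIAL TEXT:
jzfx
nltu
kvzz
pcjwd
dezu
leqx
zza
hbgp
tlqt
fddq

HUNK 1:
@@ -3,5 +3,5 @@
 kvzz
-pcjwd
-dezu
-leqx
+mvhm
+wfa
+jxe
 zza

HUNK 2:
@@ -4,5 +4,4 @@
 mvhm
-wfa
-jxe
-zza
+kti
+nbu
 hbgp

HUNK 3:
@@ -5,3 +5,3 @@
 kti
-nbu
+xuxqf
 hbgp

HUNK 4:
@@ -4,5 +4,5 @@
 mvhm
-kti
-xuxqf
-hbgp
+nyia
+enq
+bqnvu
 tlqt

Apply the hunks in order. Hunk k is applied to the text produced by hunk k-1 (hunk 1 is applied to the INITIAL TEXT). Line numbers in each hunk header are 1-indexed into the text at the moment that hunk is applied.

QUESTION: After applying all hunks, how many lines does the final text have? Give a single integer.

Hunk 1: at line 3 remove [pcjwd,dezu,leqx] add [mvhm,wfa,jxe] -> 10 lines: jzfx nltu kvzz mvhm wfa jxe zza hbgp tlqt fddq
Hunk 2: at line 4 remove [wfa,jxe,zza] add [kti,nbu] -> 9 lines: jzfx nltu kvzz mvhm kti nbu hbgp tlqt fddq
Hunk 3: at line 5 remove [nbu] add [xuxqf] -> 9 lines: jzfx nltu kvzz mvhm kti xuxqf hbgp tlqt fddq
Hunk 4: at line 4 remove [kti,xuxqf,hbgp] add [nyia,enq,bqnvu] -> 9 lines: jzfx nltu kvzz mvhm nyia enq bqnvu tlqt fddq
Final line count: 9

Answer: 9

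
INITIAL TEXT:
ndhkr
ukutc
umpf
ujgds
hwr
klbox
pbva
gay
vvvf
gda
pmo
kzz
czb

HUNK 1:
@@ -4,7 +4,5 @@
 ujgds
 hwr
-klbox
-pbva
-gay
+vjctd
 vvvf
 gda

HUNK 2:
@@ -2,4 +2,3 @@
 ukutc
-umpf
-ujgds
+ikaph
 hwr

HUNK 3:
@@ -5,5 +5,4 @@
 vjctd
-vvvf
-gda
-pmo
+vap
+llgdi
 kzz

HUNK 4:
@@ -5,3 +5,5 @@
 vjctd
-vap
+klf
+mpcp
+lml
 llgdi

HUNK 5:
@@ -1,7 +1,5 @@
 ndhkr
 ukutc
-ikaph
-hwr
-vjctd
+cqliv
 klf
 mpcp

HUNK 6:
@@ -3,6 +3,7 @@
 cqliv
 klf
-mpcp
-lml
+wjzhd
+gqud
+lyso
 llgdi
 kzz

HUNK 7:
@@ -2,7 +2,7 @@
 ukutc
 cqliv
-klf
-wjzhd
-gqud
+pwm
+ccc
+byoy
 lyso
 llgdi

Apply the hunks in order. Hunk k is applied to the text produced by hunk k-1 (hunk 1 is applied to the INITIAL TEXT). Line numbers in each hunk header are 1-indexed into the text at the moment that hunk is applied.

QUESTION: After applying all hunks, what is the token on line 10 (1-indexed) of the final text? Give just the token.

Answer: czb

Derivation:
Hunk 1: at line 4 remove [klbox,pbva,gay] add [vjctd] -> 11 lines: ndhkr ukutc umpf ujgds hwr vjctd vvvf gda pmo kzz czb
Hunk 2: at line 2 remove [umpf,ujgds] add [ikaph] -> 10 lines: ndhkr ukutc ikaph hwr vjctd vvvf gda pmo kzz czb
Hunk 3: at line 5 remove [vvvf,gda,pmo] add [vap,llgdi] -> 9 lines: ndhkr ukutc ikaph hwr vjctd vap llgdi kzz czb
Hunk 4: at line 5 remove [vap] add [klf,mpcp,lml] -> 11 lines: ndhkr ukutc ikaph hwr vjctd klf mpcp lml llgdi kzz czb
Hunk 5: at line 1 remove [ikaph,hwr,vjctd] add [cqliv] -> 9 lines: ndhkr ukutc cqliv klf mpcp lml llgdi kzz czb
Hunk 6: at line 3 remove [mpcp,lml] add [wjzhd,gqud,lyso] -> 10 lines: ndhkr ukutc cqliv klf wjzhd gqud lyso llgdi kzz czb
Hunk 7: at line 2 remove [klf,wjzhd,gqud] add [pwm,ccc,byoy] -> 10 lines: ndhkr ukutc cqliv pwm ccc byoy lyso llgdi kzz czb
Final line 10: czb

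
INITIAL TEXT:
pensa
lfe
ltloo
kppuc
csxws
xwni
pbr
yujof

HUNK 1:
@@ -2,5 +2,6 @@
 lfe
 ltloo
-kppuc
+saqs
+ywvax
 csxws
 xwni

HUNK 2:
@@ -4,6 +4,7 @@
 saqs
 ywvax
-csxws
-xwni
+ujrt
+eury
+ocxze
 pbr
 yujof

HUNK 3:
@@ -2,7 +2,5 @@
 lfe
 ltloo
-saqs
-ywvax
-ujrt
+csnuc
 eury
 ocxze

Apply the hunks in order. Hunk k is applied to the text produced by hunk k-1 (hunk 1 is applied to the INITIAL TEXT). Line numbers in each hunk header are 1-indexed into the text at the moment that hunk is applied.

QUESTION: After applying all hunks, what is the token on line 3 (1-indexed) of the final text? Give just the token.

Answer: ltloo

Derivation:
Hunk 1: at line 2 remove [kppuc] add [saqs,ywvax] -> 9 lines: pensa lfe ltloo saqs ywvax csxws xwni pbr yujof
Hunk 2: at line 4 remove [csxws,xwni] add [ujrt,eury,ocxze] -> 10 lines: pensa lfe ltloo saqs ywvax ujrt eury ocxze pbr yujof
Hunk 3: at line 2 remove [saqs,ywvax,ujrt] add [csnuc] -> 8 lines: pensa lfe ltloo csnuc eury ocxze pbr yujof
Final line 3: ltloo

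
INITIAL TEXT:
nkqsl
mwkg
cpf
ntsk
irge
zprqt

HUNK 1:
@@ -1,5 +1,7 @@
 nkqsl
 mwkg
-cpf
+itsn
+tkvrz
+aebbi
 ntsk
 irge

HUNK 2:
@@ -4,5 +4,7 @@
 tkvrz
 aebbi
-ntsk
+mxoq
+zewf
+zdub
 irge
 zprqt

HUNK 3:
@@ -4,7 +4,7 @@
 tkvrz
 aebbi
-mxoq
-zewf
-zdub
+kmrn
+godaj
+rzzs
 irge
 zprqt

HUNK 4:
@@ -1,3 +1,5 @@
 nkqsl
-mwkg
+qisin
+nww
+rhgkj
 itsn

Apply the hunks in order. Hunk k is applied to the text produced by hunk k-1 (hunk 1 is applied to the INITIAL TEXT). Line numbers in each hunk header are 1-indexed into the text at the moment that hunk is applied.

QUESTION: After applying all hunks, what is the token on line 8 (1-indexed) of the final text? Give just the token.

Hunk 1: at line 1 remove [cpf] add [itsn,tkvrz,aebbi] -> 8 lines: nkqsl mwkg itsn tkvrz aebbi ntsk irge zprqt
Hunk 2: at line 4 remove [ntsk] add [mxoq,zewf,zdub] -> 10 lines: nkqsl mwkg itsn tkvrz aebbi mxoq zewf zdub irge zprqt
Hunk 3: at line 4 remove [mxoq,zewf,zdub] add [kmrn,godaj,rzzs] -> 10 lines: nkqsl mwkg itsn tkvrz aebbi kmrn godaj rzzs irge zprqt
Hunk 4: at line 1 remove [mwkg] add [qisin,nww,rhgkj] -> 12 lines: nkqsl qisin nww rhgkj itsn tkvrz aebbi kmrn godaj rzzs irge zprqt
Final line 8: kmrn

Answer: kmrn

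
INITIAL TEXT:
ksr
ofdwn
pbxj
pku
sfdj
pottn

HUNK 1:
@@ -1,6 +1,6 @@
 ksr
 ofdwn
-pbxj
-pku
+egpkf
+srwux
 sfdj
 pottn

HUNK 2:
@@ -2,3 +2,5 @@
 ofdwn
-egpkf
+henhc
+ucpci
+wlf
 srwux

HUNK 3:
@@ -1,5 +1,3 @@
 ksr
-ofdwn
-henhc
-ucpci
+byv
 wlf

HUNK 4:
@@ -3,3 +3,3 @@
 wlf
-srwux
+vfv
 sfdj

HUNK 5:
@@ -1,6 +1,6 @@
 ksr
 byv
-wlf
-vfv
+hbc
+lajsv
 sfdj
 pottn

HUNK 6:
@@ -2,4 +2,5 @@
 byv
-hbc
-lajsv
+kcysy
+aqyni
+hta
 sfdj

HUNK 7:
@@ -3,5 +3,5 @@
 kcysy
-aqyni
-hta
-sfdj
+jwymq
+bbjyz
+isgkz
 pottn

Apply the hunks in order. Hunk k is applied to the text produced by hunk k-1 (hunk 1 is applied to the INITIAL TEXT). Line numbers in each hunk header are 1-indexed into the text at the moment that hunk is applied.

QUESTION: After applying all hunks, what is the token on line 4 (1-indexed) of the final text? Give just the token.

Answer: jwymq

Derivation:
Hunk 1: at line 1 remove [pbxj,pku] add [egpkf,srwux] -> 6 lines: ksr ofdwn egpkf srwux sfdj pottn
Hunk 2: at line 2 remove [egpkf] add [henhc,ucpci,wlf] -> 8 lines: ksr ofdwn henhc ucpci wlf srwux sfdj pottn
Hunk 3: at line 1 remove [ofdwn,henhc,ucpci] add [byv] -> 6 lines: ksr byv wlf srwux sfdj pottn
Hunk 4: at line 3 remove [srwux] add [vfv] -> 6 lines: ksr byv wlf vfv sfdj pottn
Hunk 5: at line 1 remove [wlf,vfv] add [hbc,lajsv] -> 6 lines: ksr byv hbc lajsv sfdj pottn
Hunk 6: at line 2 remove [hbc,lajsv] add [kcysy,aqyni,hta] -> 7 lines: ksr byv kcysy aqyni hta sfdj pottn
Hunk 7: at line 3 remove [aqyni,hta,sfdj] add [jwymq,bbjyz,isgkz] -> 7 lines: ksr byv kcysy jwymq bbjyz isgkz pottn
Final line 4: jwymq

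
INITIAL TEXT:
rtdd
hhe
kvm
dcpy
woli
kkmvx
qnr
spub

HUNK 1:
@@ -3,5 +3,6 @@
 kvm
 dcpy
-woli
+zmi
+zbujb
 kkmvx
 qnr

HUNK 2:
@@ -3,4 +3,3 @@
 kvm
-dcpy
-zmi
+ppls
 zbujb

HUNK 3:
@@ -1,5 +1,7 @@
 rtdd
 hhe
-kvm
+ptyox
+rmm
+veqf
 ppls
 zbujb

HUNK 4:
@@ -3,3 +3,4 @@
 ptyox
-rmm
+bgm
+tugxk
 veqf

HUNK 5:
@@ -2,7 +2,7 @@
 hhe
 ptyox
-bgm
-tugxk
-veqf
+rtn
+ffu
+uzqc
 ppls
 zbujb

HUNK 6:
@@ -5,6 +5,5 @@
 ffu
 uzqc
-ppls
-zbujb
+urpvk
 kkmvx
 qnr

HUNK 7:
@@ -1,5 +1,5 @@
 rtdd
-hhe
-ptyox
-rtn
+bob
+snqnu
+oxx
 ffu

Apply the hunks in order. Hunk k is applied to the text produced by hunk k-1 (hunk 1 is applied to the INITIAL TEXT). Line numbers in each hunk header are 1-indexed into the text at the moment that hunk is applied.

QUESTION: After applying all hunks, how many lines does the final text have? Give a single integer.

Answer: 10

Derivation:
Hunk 1: at line 3 remove [woli] add [zmi,zbujb] -> 9 lines: rtdd hhe kvm dcpy zmi zbujb kkmvx qnr spub
Hunk 2: at line 3 remove [dcpy,zmi] add [ppls] -> 8 lines: rtdd hhe kvm ppls zbujb kkmvx qnr spub
Hunk 3: at line 1 remove [kvm] add [ptyox,rmm,veqf] -> 10 lines: rtdd hhe ptyox rmm veqf ppls zbujb kkmvx qnr spub
Hunk 4: at line 3 remove [rmm] add [bgm,tugxk] -> 11 lines: rtdd hhe ptyox bgm tugxk veqf ppls zbujb kkmvx qnr spub
Hunk 5: at line 2 remove [bgm,tugxk,veqf] add [rtn,ffu,uzqc] -> 11 lines: rtdd hhe ptyox rtn ffu uzqc ppls zbujb kkmvx qnr spub
Hunk 6: at line 5 remove [ppls,zbujb] add [urpvk] -> 10 lines: rtdd hhe ptyox rtn ffu uzqc urpvk kkmvx qnr spub
Hunk 7: at line 1 remove [hhe,ptyox,rtn] add [bob,snqnu,oxx] -> 10 lines: rtdd bob snqnu oxx ffu uzqc urpvk kkmvx qnr spub
Final line count: 10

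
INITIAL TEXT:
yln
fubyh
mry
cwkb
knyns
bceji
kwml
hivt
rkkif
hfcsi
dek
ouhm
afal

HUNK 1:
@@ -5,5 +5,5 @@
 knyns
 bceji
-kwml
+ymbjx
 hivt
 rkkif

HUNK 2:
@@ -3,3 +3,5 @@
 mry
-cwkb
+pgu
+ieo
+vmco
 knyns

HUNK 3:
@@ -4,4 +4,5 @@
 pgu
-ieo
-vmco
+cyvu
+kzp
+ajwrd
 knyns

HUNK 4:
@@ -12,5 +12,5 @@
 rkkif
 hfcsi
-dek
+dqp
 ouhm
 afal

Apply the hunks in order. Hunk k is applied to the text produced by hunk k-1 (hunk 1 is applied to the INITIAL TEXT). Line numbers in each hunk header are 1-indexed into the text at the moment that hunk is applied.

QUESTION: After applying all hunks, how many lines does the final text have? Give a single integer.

Answer: 16

Derivation:
Hunk 1: at line 5 remove [kwml] add [ymbjx] -> 13 lines: yln fubyh mry cwkb knyns bceji ymbjx hivt rkkif hfcsi dek ouhm afal
Hunk 2: at line 3 remove [cwkb] add [pgu,ieo,vmco] -> 15 lines: yln fubyh mry pgu ieo vmco knyns bceji ymbjx hivt rkkif hfcsi dek ouhm afal
Hunk 3: at line 4 remove [ieo,vmco] add [cyvu,kzp,ajwrd] -> 16 lines: yln fubyh mry pgu cyvu kzp ajwrd knyns bceji ymbjx hivt rkkif hfcsi dek ouhm afal
Hunk 4: at line 12 remove [dek] add [dqp] -> 16 lines: yln fubyh mry pgu cyvu kzp ajwrd knyns bceji ymbjx hivt rkkif hfcsi dqp ouhm afal
Final line count: 16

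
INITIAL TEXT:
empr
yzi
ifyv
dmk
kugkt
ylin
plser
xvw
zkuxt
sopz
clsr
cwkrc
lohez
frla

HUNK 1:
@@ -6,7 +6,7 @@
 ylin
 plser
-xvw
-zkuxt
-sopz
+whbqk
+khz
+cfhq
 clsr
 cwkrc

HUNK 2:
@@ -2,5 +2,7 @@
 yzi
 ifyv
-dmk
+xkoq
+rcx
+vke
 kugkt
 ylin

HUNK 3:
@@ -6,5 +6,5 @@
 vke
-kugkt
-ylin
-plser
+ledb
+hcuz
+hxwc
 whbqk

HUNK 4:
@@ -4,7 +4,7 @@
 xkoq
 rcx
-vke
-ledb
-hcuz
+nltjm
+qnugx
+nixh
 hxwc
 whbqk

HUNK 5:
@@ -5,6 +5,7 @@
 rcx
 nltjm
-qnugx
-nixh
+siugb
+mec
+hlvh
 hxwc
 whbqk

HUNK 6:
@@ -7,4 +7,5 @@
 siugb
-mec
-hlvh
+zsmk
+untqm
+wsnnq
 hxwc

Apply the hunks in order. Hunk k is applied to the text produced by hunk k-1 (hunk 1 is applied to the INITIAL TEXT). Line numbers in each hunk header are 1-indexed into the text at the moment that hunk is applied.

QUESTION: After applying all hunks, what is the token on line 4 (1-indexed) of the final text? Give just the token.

Hunk 1: at line 6 remove [xvw,zkuxt,sopz] add [whbqk,khz,cfhq] -> 14 lines: empr yzi ifyv dmk kugkt ylin plser whbqk khz cfhq clsr cwkrc lohez frla
Hunk 2: at line 2 remove [dmk] add [xkoq,rcx,vke] -> 16 lines: empr yzi ifyv xkoq rcx vke kugkt ylin plser whbqk khz cfhq clsr cwkrc lohez frla
Hunk 3: at line 6 remove [kugkt,ylin,plser] add [ledb,hcuz,hxwc] -> 16 lines: empr yzi ifyv xkoq rcx vke ledb hcuz hxwc whbqk khz cfhq clsr cwkrc lohez frla
Hunk 4: at line 4 remove [vke,ledb,hcuz] add [nltjm,qnugx,nixh] -> 16 lines: empr yzi ifyv xkoq rcx nltjm qnugx nixh hxwc whbqk khz cfhq clsr cwkrc lohez frla
Hunk 5: at line 5 remove [qnugx,nixh] add [siugb,mec,hlvh] -> 17 lines: empr yzi ifyv xkoq rcx nltjm siugb mec hlvh hxwc whbqk khz cfhq clsr cwkrc lohez frla
Hunk 6: at line 7 remove [mec,hlvh] add [zsmk,untqm,wsnnq] -> 18 lines: empr yzi ifyv xkoq rcx nltjm siugb zsmk untqm wsnnq hxwc whbqk khz cfhq clsr cwkrc lohez frla
Final line 4: xkoq

Answer: xkoq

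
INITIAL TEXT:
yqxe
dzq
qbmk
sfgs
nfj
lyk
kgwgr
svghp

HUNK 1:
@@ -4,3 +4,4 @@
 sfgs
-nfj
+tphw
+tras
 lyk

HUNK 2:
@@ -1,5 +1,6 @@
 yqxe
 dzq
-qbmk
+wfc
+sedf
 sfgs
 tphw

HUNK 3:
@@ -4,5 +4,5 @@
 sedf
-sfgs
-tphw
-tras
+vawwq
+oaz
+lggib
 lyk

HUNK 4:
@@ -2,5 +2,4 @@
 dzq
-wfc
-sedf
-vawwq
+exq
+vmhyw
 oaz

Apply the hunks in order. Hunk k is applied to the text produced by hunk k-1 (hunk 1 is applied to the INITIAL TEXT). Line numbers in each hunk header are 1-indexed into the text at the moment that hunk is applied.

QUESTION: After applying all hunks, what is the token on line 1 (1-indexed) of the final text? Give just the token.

Hunk 1: at line 4 remove [nfj] add [tphw,tras] -> 9 lines: yqxe dzq qbmk sfgs tphw tras lyk kgwgr svghp
Hunk 2: at line 1 remove [qbmk] add [wfc,sedf] -> 10 lines: yqxe dzq wfc sedf sfgs tphw tras lyk kgwgr svghp
Hunk 3: at line 4 remove [sfgs,tphw,tras] add [vawwq,oaz,lggib] -> 10 lines: yqxe dzq wfc sedf vawwq oaz lggib lyk kgwgr svghp
Hunk 4: at line 2 remove [wfc,sedf,vawwq] add [exq,vmhyw] -> 9 lines: yqxe dzq exq vmhyw oaz lggib lyk kgwgr svghp
Final line 1: yqxe

Answer: yqxe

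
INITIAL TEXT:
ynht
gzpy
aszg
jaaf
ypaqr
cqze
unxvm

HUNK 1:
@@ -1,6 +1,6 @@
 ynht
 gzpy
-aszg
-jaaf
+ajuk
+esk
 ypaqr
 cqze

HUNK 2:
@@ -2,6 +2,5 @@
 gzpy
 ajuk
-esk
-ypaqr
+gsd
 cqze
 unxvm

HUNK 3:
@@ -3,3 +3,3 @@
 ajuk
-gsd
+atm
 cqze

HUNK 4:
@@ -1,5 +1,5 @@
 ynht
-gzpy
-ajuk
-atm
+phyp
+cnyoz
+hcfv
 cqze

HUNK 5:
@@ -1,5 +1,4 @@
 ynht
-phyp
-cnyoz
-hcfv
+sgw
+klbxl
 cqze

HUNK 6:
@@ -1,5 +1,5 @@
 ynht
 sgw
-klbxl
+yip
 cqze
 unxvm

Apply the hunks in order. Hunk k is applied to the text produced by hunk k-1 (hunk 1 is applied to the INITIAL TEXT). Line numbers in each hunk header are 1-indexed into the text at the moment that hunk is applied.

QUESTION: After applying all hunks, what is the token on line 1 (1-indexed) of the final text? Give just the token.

Answer: ynht

Derivation:
Hunk 1: at line 1 remove [aszg,jaaf] add [ajuk,esk] -> 7 lines: ynht gzpy ajuk esk ypaqr cqze unxvm
Hunk 2: at line 2 remove [esk,ypaqr] add [gsd] -> 6 lines: ynht gzpy ajuk gsd cqze unxvm
Hunk 3: at line 3 remove [gsd] add [atm] -> 6 lines: ynht gzpy ajuk atm cqze unxvm
Hunk 4: at line 1 remove [gzpy,ajuk,atm] add [phyp,cnyoz,hcfv] -> 6 lines: ynht phyp cnyoz hcfv cqze unxvm
Hunk 5: at line 1 remove [phyp,cnyoz,hcfv] add [sgw,klbxl] -> 5 lines: ynht sgw klbxl cqze unxvm
Hunk 6: at line 1 remove [klbxl] add [yip] -> 5 lines: ynht sgw yip cqze unxvm
Final line 1: ynht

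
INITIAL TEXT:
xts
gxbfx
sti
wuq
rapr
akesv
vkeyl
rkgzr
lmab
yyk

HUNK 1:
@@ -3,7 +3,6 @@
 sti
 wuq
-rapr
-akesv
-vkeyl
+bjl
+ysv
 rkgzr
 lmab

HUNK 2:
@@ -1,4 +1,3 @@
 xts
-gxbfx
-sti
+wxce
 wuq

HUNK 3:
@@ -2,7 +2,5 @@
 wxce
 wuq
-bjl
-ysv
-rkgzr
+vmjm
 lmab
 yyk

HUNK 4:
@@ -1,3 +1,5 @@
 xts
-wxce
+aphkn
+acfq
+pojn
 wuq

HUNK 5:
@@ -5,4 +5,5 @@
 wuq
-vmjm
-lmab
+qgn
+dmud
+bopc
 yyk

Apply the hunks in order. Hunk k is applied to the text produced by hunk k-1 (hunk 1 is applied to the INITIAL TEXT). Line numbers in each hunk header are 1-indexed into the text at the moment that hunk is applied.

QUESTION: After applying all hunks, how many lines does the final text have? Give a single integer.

Answer: 9

Derivation:
Hunk 1: at line 3 remove [rapr,akesv,vkeyl] add [bjl,ysv] -> 9 lines: xts gxbfx sti wuq bjl ysv rkgzr lmab yyk
Hunk 2: at line 1 remove [gxbfx,sti] add [wxce] -> 8 lines: xts wxce wuq bjl ysv rkgzr lmab yyk
Hunk 3: at line 2 remove [bjl,ysv,rkgzr] add [vmjm] -> 6 lines: xts wxce wuq vmjm lmab yyk
Hunk 4: at line 1 remove [wxce] add [aphkn,acfq,pojn] -> 8 lines: xts aphkn acfq pojn wuq vmjm lmab yyk
Hunk 5: at line 5 remove [vmjm,lmab] add [qgn,dmud,bopc] -> 9 lines: xts aphkn acfq pojn wuq qgn dmud bopc yyk
Final line count: 9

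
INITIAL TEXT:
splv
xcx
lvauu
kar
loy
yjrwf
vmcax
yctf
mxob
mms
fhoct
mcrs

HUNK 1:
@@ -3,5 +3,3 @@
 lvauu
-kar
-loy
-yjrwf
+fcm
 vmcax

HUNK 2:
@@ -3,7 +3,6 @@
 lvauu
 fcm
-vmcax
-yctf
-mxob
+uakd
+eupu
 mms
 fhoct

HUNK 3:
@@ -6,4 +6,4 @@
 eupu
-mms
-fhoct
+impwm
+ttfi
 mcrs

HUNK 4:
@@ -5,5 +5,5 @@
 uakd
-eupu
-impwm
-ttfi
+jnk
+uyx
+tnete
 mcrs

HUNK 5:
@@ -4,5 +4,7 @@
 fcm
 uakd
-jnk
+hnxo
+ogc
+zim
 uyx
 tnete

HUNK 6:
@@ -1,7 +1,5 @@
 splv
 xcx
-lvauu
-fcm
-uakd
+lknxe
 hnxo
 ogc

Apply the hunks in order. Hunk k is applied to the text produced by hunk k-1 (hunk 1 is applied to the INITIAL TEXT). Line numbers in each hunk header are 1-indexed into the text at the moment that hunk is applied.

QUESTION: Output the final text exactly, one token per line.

Hunk 1: at line 3 remove [kar,loy,yjrwf] add [fcm] -> 10 lines: splv xcx lvauu fcm vmcax yctf mxob mms fhoct mcrs
Hunk 2: at line 3 remove [vmcax,yctf,mxob] add [uakd,eupu] -> 9 lines: splv xcx lvauu fcm uakd eupu mms fhoct mcrs
Hunk 3: at line 6 remove [mms,fhoct] add [impwm,ttfi] -> 9 lines: splv xcx lvauu fcm uakd eupu impwm ttfi mcrs
Hunk 4: at line 5 remove [eupu,impwm,ttfi] add [jnk,uyx,tnete] -> 9 lines: splv xcx lvauu fcm uakd jnk uyx tnete mcrs
Hunk 5: at line 4 remove [jnk] add [hnxo,ogc,zim] -> 11 lines: splv xcx lvauu fcm uakd hnxo ogc zim uyx tnete mcrs
Hunk 6: at line 1 remove [lvauu,fcm,uakd] add [lknxe] -> 9 lines: splv xcx lknxe hnxo ogc zim uyx tnete mcrs

Answer: splv
xcx
lknxe
hnxo
ogc
zim
uyx
tnete
mcrs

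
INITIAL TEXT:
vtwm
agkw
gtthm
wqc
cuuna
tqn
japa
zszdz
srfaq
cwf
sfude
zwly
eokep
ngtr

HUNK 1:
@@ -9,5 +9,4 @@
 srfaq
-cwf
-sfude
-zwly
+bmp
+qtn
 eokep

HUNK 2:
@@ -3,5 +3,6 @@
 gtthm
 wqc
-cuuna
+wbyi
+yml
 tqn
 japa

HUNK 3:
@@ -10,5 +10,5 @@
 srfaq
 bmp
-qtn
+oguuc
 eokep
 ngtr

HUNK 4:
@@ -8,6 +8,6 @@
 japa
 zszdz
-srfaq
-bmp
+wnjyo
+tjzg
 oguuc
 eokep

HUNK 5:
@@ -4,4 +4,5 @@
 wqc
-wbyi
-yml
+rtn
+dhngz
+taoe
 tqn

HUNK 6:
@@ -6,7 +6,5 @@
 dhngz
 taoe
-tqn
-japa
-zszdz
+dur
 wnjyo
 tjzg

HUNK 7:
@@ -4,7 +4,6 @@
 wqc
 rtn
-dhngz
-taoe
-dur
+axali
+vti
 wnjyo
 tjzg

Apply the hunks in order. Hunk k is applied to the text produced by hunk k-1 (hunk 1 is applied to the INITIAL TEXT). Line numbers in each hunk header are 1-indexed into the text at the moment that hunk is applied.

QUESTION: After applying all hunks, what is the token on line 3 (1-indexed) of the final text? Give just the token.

Hunk 1: at line 9 remove [cwf,sfude,zwly] add [bmp,qtn] -> 13 lines: vtwm agkw gtthm wqc cuuna tqn japa zszdz srfaq bmp qtn eokep ngtr
Hunk 2: at line 3 remove [cuuna] add [wbyi,yml] -> 14 lines: vtwm agkw gtthm wqc wbyi yml tqn japa zszdz srfaq bmp qtn eokep ngtr
Hunk 3: at line 10 remove [qtn] add [oguuc] -> 14 lines: vtwm agkw gtthm wqc wbyi yml tqn japa zszdz srfaq bmp oguuc eokep ngtr
Hunk 4: at line 8 remove [srfaq,bmp] add [wnjyo,tjzg] -> 14 lines: vtwm agkw gtthm wqc wbyi yml tqn japa zszdz wnjyo tjzg oguuc eokep ngtr
Hunk 5: at line 4 remove [wbyi,yml] add [rtn,dhngz,taoe] -> 15 lines: vtwm agkw gtthm wqc rtn dhngz taoe tqn japa zszdz wnjyo tjzg oguuc eokep ngtr
Hunk 6: at line 6 remove [tqn,japa,zszdz] add [dur] -> 13 lines: vtwm agkw gtthm wqc rtn dhngz taoe dur wnjyo tjzg oguuc eokep ngtr
Hunk 7: at line 4 remove [dhngz,taoe,dur] add [axali,vti] -> 12 lines: vtwm agkw gtthm wqc rtn axali vti wnjyo tjzg oguuc eokep ngtr
Final line 3: gtthm

Answer: gtthm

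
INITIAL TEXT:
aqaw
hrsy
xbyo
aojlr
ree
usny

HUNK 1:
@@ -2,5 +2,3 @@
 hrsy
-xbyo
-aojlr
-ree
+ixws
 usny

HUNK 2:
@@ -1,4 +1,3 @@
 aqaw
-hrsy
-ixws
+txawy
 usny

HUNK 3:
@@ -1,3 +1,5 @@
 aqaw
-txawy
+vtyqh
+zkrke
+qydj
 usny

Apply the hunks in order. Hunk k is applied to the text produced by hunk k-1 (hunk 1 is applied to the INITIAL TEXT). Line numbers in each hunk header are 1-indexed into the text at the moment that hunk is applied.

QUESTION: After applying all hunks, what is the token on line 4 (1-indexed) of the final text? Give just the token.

Answer: qydj

Derivation:
Hunk 1: at line 2 remove [xbyo,aojlr,ree] add [ixws] -> 4 lines: aqaw hrsy ixws usny
Hunk 2: at line 1 remove [hrsy,ixws] add [txawy] -> 3 lines: aqaw txawy usny
Hunk 3: at line 1 remove [txawy] add [vtyqh,zkrke,qydj] -> 5 lines: aqaw vtyqh zkrke qydj usny
Final line 4: qydj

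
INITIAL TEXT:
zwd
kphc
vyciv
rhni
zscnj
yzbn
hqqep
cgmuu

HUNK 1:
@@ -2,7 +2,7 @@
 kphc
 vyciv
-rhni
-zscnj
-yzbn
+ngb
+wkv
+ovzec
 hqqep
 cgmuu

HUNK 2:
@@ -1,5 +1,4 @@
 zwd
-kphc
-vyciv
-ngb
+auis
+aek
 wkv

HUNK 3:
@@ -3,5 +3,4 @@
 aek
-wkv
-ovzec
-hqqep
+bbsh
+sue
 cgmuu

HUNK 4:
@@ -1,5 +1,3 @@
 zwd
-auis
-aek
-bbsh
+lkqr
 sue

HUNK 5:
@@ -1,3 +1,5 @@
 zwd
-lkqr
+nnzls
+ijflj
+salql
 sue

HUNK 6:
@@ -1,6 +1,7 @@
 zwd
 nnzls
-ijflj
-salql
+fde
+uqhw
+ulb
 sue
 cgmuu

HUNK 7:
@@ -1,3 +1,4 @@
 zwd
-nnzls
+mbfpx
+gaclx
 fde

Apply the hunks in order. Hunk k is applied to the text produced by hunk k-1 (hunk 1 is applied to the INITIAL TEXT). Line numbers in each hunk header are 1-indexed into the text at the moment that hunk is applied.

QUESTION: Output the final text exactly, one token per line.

Hunk 1: at line 2 remove [rhni,zscnj,yzbn] add [ngb,wkv,ovzec] -> 8 lines: zwd kphc vyciv ngb wkv ovzec hqqep cgmuu
Hunk 2: at line 1 remove [kphc,vyciv,ngb] add [auis,aek] -> 7 lines: zwd auis aek wkv ovzec hqqep cgmuu
Hunk 3: at line 3 remove [wkv,ovzec,hqqep] add [bbsh,sue] -> 6 lines: zwd auis aek bbsh sue cgmuu
Hunk 4: at line 1 remove [auis,aek,bbsh] add [lkqr] -> 4 lines: zwd lkqr sue cgmuu
Hunk 5: at line 1 remove [lkqr] add [nnzls,ijflj,salql] -> 6 lines: zwd nnzls ijflj salql sue cgmuu
Hunk 6: at line 1 remove [ijflj,salql] add [fde,uqhw,ulb] -> 7 lines: zwd nnzls fde uqhw ulb sue cgmuu
Hunk 7: at line 1 remove [nnzls] add [mbfpx,gaclx] -> 8 lines: zwd mbfpx gaclx fde uqhw ulb sue cgmuu

Answer: zwd
mbfpx
gaclx
fde
uqhw
ulb
sue
cgmuu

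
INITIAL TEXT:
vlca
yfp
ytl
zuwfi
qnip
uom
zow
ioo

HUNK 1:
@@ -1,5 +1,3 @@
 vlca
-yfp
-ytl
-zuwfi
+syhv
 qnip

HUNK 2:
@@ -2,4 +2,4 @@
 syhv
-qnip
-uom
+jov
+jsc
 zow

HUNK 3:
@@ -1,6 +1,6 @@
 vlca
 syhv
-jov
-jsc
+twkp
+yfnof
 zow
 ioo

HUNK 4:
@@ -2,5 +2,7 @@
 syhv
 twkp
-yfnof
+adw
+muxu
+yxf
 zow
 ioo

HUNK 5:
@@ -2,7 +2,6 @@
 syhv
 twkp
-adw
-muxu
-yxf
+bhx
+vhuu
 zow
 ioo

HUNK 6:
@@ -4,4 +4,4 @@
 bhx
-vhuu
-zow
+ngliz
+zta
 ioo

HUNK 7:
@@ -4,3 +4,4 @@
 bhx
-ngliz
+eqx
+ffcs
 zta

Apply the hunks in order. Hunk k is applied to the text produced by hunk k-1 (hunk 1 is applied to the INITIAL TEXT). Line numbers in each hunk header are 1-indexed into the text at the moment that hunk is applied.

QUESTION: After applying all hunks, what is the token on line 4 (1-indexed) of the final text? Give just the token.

Hunk 1: at line 1 remove [yfp,ytl,zuwfi] add [syhv] -> 6 lines: vlca syhv qnip uom zow ioo
Hunk 2: at line 2 remove [qnip,uom] add [jov,jsc] -> 6 lines: vlca syhv jov jsc zow ioo
Hunk 3: at line 1 remove [jov,jsc] add [twkp,yfnof] -> 6 lines: vlca syhv twkp yfnof zow ioo
Hunk 4: at line 2 remove [yfnof] add [adw,muxu,yxf] -> 8 lines: vlca syhv twkp adw muxu yxf zow ioo
Hunk 5: at line 2 remove [adw,muxu,yxf] add [bhx,vhuu] -> 7 lines: vlca syhv twkp bhx vhuu zow ioo
Hunk 6: at line 4 remove [vhuu,zow] add [ngliz,zta] -> 7 lines: vlca syhv twkp bhx ngliz zta ioo
Hunk 7: at line 4 remove [ngliz] add [eqx,ffcs] -> 8 lines: vlca syhv twkp bhx eqx ffcs zta ioo
Final line 4: bhx

Answer: bhx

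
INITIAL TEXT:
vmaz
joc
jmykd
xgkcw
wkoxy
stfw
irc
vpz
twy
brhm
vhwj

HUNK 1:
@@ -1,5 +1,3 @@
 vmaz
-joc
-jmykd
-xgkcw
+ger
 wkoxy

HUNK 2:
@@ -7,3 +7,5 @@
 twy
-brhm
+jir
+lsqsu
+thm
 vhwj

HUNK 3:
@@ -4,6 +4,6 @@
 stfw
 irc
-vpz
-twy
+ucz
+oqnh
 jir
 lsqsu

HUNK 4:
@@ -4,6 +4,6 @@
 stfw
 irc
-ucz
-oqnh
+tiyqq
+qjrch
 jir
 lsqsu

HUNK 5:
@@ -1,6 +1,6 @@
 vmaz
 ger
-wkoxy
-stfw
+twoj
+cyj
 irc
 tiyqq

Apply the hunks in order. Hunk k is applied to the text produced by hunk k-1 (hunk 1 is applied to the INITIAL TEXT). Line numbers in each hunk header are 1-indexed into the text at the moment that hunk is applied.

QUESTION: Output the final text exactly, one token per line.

Answer: vmaz
ger
twoj
cyj
irc
tiyqq
qjrch
jir
lsqsu
thm
vhwj

Derivation:
Hunk 1: at line 1 remove [joc,jmykd,xgkcw] add [ger] -> 9 lines: vmaz ger wkoxy stfw irc vpz twy brhm vhwj
Hunk 2: at line 7 remove [brhm] add [jir,lsqsu,thm] -> 11 lines: vmaz ger wkoxy stfw irc vpz twy jir lsqsu thm vhwj
Hunk 3: at line 4 remove [vpz,twy] add [ucz,oqnh] -> 11 lines: vmaz ger wkoxy stfw irc ucz oqnh jir lsqsu thm vhwj
Hunk 4: at line 4 remove [ucz,oqnh] add [tiyqq,qjrch] -> 11 lines: vmaz ger wkoxy stfw irc tiyqq qjrch jir lsqsu thm vhwj
Hunk 5: at line 1 remove [wkoxy,stfw] add [twoj,cyj] -> 11 lines: vmaz ger twoj cyj irc tiyqq qjrch jir lsqsu thm vhwj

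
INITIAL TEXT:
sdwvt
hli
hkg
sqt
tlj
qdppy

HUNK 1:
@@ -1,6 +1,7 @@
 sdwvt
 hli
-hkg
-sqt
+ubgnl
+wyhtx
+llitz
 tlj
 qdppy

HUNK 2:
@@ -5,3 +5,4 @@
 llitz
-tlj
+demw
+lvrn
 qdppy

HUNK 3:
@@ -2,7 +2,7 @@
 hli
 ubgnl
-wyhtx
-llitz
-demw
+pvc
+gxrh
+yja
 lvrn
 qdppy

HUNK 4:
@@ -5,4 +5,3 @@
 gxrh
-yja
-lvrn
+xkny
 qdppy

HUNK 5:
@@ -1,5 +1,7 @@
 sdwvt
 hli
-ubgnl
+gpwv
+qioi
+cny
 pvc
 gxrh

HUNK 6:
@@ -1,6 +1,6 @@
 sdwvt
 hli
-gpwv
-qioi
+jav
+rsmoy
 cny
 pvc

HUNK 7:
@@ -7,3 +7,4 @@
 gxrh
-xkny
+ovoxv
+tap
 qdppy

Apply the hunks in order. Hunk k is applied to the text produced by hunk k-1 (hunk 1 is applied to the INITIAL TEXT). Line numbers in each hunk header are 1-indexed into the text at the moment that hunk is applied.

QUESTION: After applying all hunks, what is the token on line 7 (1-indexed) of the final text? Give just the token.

Answer: gxrh

Derivation:
Hunk 1: at line 1 remove [hkg,sqt] add [ubgnl,wyhtx,llitz] -> 7 lines: sdwvt hli ubgnl wyhtx llitz tlj qdppy
Hunk 2: at line 5 remove [tlj] add [demw,lvrn] -> 8 lines: sdwvt hli ubgnl wyhtx llitz demw lvrn qdppy
Hunk 3: at line 2 remove [wyhtx,llitz,demw] add [pvc,gxrh,yja] -> 8 lines: sdwvt hli ubgnl pvc gxrh yja lvrn qdppy
Hunk 4: at line 5 remove [yja,lvrn] add [xkny] -> 7 lines: sdwvt hli ubgnl pvc gxrh xkny qdppy
Hunk 5: at line 1 remove [ubgnl] add [gpwv,qioi,cny] -> 9 lines: sdwvt hli gpwv qioi cny pvc gxrh xkny qdppy
Hunk 6: at line 1 remove [gpwv,qioi] add [jav,rsmoy] -> 9 lines: sdwvt hli jav rsmoy cny pvc gxrh xkny qdppy
Hunk 7: at line 7 remove [xkny] add [ovoxv,tap] -> 10 lines: sdwvt hli jav rsmoy cny pvc gxrh ovoxv tap qdppy
Final line 7: gxrh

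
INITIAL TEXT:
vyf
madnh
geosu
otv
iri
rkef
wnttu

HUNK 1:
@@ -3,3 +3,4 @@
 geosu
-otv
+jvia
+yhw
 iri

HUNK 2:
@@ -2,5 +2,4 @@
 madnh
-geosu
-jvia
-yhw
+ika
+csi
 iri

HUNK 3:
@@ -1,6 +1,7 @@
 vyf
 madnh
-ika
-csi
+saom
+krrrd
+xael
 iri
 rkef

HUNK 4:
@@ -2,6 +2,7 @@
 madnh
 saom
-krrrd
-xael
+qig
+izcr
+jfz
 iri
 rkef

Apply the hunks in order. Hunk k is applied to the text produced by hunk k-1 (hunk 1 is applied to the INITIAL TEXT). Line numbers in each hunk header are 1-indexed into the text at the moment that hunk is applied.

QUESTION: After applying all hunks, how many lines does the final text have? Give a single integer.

Answer: 9

Derivation:
Hunk 1: at line 3 remove [otv] add [jvia,yhw] -> 8 lines: vyf madnh geosu jvia yhw iri rkef wnttu
Hunk 2: at line 2 remove [geosu,jvia,yhw] add [ika,csi] -> 7 lines: vyf madnh ika csi iri rkef wnttu
Hunk 3: at line 1 remove [ika,csi] add [saom,krrrd,xael] -> 8 lines: vyf madnh saom krrrd xael iri rkef wnttu
Hunk 4: at line 2 remove [krrrd,xael] add [qig,izcr,jfz] -> 9 lines: vyf madnh saom qig izcr jfz iri rkef wnttu
Final line count: 9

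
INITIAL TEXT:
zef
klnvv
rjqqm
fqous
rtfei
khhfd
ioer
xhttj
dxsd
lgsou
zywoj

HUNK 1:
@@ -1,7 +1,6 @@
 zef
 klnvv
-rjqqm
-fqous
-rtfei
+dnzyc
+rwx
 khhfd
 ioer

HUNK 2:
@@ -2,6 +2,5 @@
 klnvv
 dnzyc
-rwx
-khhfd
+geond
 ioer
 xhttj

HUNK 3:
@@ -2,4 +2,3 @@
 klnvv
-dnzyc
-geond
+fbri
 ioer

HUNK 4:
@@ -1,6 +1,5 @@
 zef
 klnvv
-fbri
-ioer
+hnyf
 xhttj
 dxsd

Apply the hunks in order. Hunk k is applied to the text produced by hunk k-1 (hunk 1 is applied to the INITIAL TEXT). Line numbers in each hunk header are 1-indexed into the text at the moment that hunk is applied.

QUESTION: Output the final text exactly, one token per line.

Answer: zef
klnvv
hnyf
xhttj
dxsd
lgsou
zywoj

Derivation:
Hunk 1: at line 1 remove [rjqqm,fqous,rtfei] add [dnzyc,rwx] -> 10 lines: zef klnvv dnzyc rwx khhfd ioer xhttj dxsd lgsou zywoj
Hunk 2: at line 2 remove [rwx,khhfd] add [geond] -> 9 lines: zef klnvv dnzyc geond ioer xhttj dxsd lgsou zywoj
Hunk 3: at line 2 remove [dnzyc,geond] add [fbri] -> 8 lines: zef klnvv fbri ioer xhttj dxsd lgsou zywoj
Hunk 4: at line 1 remove [fbri,ioer] add [hnyf] -> 7 lines: zef klnvv hnyf xhttj dxsd lgsou zywoj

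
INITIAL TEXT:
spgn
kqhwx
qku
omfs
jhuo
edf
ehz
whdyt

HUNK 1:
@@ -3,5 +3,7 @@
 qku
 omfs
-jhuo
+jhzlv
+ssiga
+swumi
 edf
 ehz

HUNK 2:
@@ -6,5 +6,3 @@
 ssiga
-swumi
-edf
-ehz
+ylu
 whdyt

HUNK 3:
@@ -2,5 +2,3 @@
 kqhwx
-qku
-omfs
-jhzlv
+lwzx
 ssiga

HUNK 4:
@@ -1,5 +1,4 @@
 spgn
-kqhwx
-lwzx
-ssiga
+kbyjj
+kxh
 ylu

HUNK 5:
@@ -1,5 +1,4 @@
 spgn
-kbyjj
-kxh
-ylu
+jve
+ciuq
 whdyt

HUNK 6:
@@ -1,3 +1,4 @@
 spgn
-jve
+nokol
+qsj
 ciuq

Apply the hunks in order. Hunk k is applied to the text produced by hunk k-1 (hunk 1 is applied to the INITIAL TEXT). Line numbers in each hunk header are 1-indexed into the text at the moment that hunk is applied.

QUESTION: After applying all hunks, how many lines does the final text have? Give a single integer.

Answer: 5

Derivation:
Hunk 1: at line 3 remove [jhuo] add [jhzlv,ssiga,swumi] -> 10 lines: spgn kqhwx qku omfs jhzlv ssiga swumi edf ehz whdyt
Hunk 2: at line 6 remove [swumi,edf,ehz] add [ylu] -> 8 lines: spgn kqhwx qku omfs jhzlv ssiga ylu whdyt
Hunk 3: at line 2 remove [qku,omfs,jhzlv] add [lwzx] -> 6 lines: spgn kqhwx lwzx ssiga ylu whdyt
Hunk 4: at line 1 remove [kqhwx,lwzx,ssiga] add [kbyjj,kxh] -> 5 lines: spgn kbyjj kxh ylu whdyt
Hunk 5: at line 1 remove [kbyjj,kxh,ylu] add [jve,ciuq] -> 4 lines: spgn jve ciuq whdyt
Hunk 6: at line 1 remove [jve] add [nokol,qsj] -> 5 lines: spgn nokol qsj ciuq whdyt
Final line count: 5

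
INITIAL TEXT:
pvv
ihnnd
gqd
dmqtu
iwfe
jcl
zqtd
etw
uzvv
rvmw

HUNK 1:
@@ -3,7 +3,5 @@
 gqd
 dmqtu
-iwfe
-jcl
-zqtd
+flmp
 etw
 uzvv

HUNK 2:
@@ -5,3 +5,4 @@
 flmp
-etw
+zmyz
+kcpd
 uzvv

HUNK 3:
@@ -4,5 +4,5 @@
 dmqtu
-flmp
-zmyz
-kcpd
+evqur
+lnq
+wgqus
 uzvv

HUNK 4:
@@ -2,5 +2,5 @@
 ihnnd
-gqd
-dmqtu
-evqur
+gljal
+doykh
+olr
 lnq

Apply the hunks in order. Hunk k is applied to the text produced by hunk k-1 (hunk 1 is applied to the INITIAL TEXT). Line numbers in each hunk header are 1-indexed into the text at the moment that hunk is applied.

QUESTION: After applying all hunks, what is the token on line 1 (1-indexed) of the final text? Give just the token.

Hunk 1: at line 3 remove [iwfe,jcl,zqtd] add [flmp] -> 8 lines: pvv ihnnd gqd dmqtu flmp etw uzvv rvmw
Hunk 2: at line 5 remove [etw] add [zmyz,kcpd] -> 9 lines: pvv ihnnd gqd dmqtu flmp zmyz kcpd uzvv rvmw
Hunk 3: at line 4 remove [flmp,zmyz,kcpd] add [evqur,lnq,wgqus] -> 9 lines: pvv ihnnd gqd dmqtu evqur lnq wgqus uzvv rvmw
Hunk 4: at line 2 remove [gqd,dmqtu,evqur] add [gljal,doykh,olr] -> 9 lines: pvv ihnnd gljal doykh olr lnq wgqus uzvv rvmw
Final line 1: pvv

Answer: pvv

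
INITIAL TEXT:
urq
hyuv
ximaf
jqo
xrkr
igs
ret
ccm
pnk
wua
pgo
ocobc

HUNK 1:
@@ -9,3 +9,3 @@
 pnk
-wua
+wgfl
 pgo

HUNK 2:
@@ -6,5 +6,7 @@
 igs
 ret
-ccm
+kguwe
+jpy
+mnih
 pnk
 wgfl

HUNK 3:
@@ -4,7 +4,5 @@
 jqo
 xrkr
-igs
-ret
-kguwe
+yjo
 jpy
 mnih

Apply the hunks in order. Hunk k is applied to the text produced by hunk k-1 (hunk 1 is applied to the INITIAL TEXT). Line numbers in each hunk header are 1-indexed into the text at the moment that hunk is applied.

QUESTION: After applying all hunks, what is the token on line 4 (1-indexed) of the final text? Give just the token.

Hunk 1: at line 9 remove [wua] add [wgfl] -> 12 lines: urq hyuv ximaf jqo xrkr igs ret ccm pnk wgfl pgo ocobc
Hunk 2: at line 6 remove [ccm] add [kguwe,jpy,mnih] -> 14 lines: urq hyuv ximaf jqo xrkr igs ret kguwe jpy mnih pnk wgfl pgo ocobc
Hunk 3: at line 4 remove [igs,ret,kguwe] add [yjo] -> 12 lines: urq hyuv ximaf jqo xrkr yjo jpy mnih pnk wgfl pgo ocobc
Final line 4: jqo

Answer: jqo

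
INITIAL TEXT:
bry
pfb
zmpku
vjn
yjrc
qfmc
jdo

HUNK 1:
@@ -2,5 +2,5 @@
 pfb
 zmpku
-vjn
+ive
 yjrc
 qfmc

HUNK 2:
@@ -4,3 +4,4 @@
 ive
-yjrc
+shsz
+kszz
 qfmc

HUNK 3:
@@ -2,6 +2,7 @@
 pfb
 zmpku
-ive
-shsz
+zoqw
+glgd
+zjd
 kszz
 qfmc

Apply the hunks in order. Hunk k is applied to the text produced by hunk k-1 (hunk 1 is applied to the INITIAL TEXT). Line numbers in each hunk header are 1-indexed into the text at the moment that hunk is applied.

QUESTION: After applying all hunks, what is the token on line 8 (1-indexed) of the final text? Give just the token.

Hunk 1: at line 2 remove [vjn] add [ive] -> 7 lines: bry pfb zmpku ive yjrc qfmc jdo
Hunk 2: at line 4 remove [yjrc] add [shsz,kszz] -> 8 lines: bry pfb zmpku ive shsz kszz qfmc jdo
Hunk 3: at line 2 remove [ive,shsz] add [zoqw,glgd,zjd] -> 9 lines: bry pfb zmpku zoqw glgd zjd kszz qfmc jdo
Final line 8: qfmc

Answer: qfmc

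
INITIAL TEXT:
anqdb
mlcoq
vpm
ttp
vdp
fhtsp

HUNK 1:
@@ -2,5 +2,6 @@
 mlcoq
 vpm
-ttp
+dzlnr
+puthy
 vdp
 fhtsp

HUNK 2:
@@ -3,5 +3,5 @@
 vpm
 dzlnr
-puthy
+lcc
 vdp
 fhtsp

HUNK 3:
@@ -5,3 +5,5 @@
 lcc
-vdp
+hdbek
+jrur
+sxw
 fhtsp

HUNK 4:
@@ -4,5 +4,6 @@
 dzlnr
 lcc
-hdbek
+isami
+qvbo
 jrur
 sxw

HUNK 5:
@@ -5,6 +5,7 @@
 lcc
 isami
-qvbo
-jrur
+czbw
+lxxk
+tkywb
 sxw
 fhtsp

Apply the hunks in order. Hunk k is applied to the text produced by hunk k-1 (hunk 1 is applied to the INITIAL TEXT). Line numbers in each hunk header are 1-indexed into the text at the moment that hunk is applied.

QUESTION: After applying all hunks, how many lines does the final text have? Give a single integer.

Answer: 11

Derivation:
Hunk 1: at line 2 remove [ttp] add [dzlnr,puthy] -> 7 lines: anqdb mlcoq vpm dzlnr puthy vdp fhtsp
Hunk 2: at line 3 remove [puthy] add [lcc] -> 7 lines: anqdb mlcoq vpm dzlnr lcc vdp fhtsp
Hunk 3: at line 5 remove [vdp] add [hdbek,jrur,sxw] -> 9 lines: anqdb mlcoq vpm dzlnr lcc hdbek jrur sxw fhtsp
Hunk 4: at line 4 remove [hdbek] add [isami,qvbo] -> 10 lines: anqdb mlcoq vpm dzlnr lcc isami qvbo jrur sxw fhtsp
Hunk 5: at line 5 remove [qvbo,jrur] add [czbw,lxxk,tkywb] -> 11 lines: anqdb mlcoq vpm dzlnr lcc isami czbw lxxk tkywb sxw fhtsp
Final line count: 11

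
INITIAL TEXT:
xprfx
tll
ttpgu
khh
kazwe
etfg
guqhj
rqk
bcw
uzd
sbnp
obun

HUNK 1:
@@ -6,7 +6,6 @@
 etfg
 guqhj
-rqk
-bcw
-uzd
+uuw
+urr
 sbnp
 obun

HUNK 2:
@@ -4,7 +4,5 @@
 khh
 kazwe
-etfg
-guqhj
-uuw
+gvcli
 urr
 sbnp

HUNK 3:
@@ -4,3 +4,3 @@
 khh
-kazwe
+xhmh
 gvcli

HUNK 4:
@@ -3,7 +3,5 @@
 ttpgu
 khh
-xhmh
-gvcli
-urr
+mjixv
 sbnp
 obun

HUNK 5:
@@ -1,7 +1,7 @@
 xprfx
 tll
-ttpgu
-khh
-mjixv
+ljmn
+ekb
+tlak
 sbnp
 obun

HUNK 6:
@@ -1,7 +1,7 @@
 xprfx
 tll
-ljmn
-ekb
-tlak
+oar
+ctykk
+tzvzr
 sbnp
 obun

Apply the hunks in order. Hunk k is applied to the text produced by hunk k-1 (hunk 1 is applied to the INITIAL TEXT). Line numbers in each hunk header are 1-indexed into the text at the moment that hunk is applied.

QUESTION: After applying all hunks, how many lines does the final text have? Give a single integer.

Answer: 7

Derivation:
Hunk 1: at line 6 remove [rqk,bcw,uzd] add [uuw,urr] -> 11 lines: xprfx tll ttpgu khh kazwe etfg guqhj uuw urr sbnp obun
Hunk 2: at line 4 remove [etfg,guqhj,uuw] add [gvcli] -> 9 lines: xprfx tll ttpgu khh kazwe gvcli urr sbnp obun
Hunk 3: at line 4 remove [kazwe] add [xhmh] -> 9 lines: xprfx tll ttpgu khh xhmh gvcli urr sbnp obun
Hunk 4: at line 3 remove [xhmh,gvcli,urr] add [mjixv] -> 7 lines: xprfx tll ttpgu khh mjixv sbnp obun
Hunk 5: at line 1 remove [ttpgu,khh,mjixv] add [ljmn,ekb,tlak] -> 7 lines: xprfx tll ljmn ekb tlak sbnp obun
Hunk 6: at line 1 remove [ljmn,ekb,tlak] add [oar,ctykk,tzvzr] -> 7 lines: xprfx tll oar ctykk tzvzr sbnp obun
Final line count: 7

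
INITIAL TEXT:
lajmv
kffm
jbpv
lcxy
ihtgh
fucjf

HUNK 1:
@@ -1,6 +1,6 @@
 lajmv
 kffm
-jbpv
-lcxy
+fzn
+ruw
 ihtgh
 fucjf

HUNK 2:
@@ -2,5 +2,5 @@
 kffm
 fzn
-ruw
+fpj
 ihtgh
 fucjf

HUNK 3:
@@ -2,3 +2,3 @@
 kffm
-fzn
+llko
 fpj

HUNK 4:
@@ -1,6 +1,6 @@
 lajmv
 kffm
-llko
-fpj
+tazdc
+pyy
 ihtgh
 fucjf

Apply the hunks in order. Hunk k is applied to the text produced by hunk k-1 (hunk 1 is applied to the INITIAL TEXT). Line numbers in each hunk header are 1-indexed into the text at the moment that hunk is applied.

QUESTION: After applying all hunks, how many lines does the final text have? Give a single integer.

Answer: 6

Derivation:
Hunk 1: at line 1 remove [jbpv,lcxy] add [fzn,ruw] -> 6 lines: lajmv kffm fzn ruw ihtgh fucjf
Hunk 2: at line 2 remove [ruw] add [fpj] -> 6 lines: lajmv kffm fzn fpj ihtgh fucjf
Hunk 3: at line 2 remove [fzn] add [llko] -> 6 lines: lajmv kffm llko fpj ihtgh fucjf
Hunk 4: at line 1 remove [llko,fpj] add [tazdc,pyy] -> 6 lines: lajmv kffm tazdc pyy ihtgh fucjf
Final line count: 6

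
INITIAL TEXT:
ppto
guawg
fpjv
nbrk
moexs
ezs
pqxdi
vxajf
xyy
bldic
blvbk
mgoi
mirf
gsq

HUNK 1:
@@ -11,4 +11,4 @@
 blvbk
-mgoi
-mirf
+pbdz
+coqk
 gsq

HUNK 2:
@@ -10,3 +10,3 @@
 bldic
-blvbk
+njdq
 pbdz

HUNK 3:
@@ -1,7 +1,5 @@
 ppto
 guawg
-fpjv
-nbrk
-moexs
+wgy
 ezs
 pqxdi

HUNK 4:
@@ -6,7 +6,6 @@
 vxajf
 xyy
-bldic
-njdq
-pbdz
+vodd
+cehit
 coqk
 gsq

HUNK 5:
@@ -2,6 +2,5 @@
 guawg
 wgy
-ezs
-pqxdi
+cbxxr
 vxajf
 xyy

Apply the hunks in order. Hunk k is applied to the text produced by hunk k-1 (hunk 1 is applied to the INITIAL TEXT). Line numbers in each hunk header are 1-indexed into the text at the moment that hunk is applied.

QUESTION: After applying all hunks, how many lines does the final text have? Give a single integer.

Hunk 1: at line 11 remove [mgoi,mirf] add [pbdz,coqk] -> 14 lines: ppto guawg fpjv nbrk moexs ezs pqxdi vxajf xyy bldic blvbk pbdz coqk gsq
Hunk 2: at line 10 remove [blvbk] add [njdq] -> 14 lines: ppto guawg fpjv nbrk moexs ezs pqxdi vxajf xyy bldic njdq pbdz coqk gsq
Hunk 3: at line 1 remove [fpjv,nbrk,moexs] add [wgy] -> 12 lines: ppto guawg wgy ezs pqxdi vxajf xyy bldic njdq pbdz coqk gsq
Hunk 4: at line 6 remove [bldic,njdq,pbdz] add [vodd,cehit] -> 11 lines: ppto guawg wgy ezs pqxdi vxajf xyy vodd cehit coqk gsq
Hunk 5: at line 2 remove [ezs,pqxdi] add [cbxxr] -> 10 lines: ppto guawg wgy cbxxr vxajf xyy vodd cehit coqk gsq
Final line count: 10

Answer: 10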